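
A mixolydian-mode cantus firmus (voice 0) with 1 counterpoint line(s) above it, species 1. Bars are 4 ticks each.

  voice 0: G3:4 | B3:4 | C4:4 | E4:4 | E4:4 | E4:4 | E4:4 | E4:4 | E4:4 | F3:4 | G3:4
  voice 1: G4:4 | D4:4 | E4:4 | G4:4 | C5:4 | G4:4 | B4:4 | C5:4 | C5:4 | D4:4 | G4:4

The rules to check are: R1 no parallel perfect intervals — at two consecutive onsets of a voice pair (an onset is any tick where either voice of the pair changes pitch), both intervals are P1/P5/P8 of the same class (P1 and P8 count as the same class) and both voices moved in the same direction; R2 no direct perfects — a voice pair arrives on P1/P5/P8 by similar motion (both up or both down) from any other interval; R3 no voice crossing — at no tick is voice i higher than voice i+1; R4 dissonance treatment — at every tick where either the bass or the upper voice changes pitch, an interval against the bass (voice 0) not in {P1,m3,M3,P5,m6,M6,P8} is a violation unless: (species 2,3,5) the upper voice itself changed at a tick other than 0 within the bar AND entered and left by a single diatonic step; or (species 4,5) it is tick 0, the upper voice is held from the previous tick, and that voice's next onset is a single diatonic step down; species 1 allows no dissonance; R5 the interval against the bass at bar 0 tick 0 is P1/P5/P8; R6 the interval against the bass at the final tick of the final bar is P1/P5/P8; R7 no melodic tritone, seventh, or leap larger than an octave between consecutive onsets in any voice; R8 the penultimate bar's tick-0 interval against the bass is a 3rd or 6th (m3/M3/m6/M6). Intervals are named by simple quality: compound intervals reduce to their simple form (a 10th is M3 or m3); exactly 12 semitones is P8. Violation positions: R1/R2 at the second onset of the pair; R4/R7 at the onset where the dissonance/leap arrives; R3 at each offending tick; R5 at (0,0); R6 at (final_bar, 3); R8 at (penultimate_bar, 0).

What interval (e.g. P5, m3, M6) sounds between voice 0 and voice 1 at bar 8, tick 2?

voice 0=E4 voice 1=C5 -> m6

m6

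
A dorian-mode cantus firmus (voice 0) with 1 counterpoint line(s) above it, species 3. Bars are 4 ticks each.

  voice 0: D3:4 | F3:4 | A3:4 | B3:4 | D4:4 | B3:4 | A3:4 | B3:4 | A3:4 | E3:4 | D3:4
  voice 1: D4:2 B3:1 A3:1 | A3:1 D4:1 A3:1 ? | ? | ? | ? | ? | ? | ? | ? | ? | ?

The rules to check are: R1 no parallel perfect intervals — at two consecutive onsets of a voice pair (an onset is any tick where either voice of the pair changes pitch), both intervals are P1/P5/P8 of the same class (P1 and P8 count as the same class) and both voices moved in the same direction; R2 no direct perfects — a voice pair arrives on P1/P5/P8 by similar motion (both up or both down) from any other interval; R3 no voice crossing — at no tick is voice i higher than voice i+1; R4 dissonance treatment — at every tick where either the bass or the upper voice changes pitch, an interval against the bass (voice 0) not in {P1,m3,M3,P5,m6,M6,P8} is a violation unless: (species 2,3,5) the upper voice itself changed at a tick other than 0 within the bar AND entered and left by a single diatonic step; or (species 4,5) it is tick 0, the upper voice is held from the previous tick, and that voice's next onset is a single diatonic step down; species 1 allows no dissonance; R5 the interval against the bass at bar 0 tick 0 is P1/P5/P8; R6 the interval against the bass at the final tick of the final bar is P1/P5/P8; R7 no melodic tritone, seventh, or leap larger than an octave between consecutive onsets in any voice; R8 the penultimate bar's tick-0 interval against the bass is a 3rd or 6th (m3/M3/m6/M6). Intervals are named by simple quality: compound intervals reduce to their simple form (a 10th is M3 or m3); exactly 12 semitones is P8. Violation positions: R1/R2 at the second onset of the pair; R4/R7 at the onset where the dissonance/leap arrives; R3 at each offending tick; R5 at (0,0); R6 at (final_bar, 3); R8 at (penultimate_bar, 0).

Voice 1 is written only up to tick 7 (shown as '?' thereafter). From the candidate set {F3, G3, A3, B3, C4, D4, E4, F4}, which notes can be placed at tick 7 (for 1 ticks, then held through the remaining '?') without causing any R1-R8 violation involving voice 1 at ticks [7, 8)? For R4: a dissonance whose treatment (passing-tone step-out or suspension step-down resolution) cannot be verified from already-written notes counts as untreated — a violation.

F3: legal
G3: violates R4
A3: legal
B3: violates R4
C4: legal
D4: legal
E4: violates R4
F4: legal

{A3, C4, D4, F3, F4}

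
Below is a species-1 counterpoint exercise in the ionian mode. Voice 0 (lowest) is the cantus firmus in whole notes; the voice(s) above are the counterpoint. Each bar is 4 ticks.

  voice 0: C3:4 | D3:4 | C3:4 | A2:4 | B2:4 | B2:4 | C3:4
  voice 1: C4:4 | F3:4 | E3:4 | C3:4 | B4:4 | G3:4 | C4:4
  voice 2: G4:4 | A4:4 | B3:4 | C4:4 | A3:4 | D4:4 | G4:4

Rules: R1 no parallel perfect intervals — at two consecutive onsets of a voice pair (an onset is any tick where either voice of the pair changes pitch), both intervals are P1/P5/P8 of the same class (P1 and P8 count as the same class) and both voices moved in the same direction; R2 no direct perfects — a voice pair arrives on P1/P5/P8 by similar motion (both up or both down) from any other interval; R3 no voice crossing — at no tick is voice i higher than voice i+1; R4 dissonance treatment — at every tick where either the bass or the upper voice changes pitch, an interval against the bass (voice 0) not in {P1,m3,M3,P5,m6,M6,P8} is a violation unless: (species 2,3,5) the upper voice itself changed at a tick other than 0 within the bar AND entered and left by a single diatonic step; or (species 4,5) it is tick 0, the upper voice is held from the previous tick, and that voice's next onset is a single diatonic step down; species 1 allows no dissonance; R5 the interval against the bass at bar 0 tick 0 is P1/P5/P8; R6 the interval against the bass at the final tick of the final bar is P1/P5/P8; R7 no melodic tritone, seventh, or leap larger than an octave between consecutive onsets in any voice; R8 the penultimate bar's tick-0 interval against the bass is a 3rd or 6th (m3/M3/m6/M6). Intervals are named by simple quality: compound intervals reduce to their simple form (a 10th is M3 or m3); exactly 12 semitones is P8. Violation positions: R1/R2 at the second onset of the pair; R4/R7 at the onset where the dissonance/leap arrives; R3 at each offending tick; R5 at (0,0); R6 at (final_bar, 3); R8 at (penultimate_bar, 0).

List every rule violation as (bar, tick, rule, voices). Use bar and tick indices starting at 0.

(1, 0, R1, (0, 2))
(2, 0, R2, (1, 2))
(2, 0, R4, (0, 2))
(2, 0, R7, (2,))
(4, 0, R2, (0, 1))
(4, 0, R3, (1, 2))
(4, 0, R4, (0, 2))
(4, 0, R7, (1,))
(4, 1, R3, (1, 2))
(4, 2, R3, (1, 2))
(4, 3, R3, (1, 2))
(5, 0, R7, (1,))
(6, 0, R1, (1, 2))
(6, 0, R2, (0, 1))
(6, 0, R2, (0, 2))

bar 0: v0=C3 v1=C4 v2=G4 downbeat P5
bar 1: v0=D3 v1=F3 v2=A4 downbeat P5
bar 2: v0=C3 v1=E3 v2=B3 downbeat M7
bar 3: v0=A2 v1=C3 v2=C4 downbeat m3
bar 4: v0=B2 v1=B4 v2=A3 downbeat m7
bar 5: v0=B2 v1=G3 v2=D4 downbeat m3
bar 6: v0=C3 v1=C4 v2=G4 downbeat P5
  -> R1 @ bar 1 tick 0 v(0, 2): C3/G4 P5 -> D3/A4 P5 similar
  -> R2 @ bar 2 tick 0 v(1, 2): F3/A4 M3 -> E3/B3 P5 similar
  -> R4 @ bar 2 tick 0 v(0, 2): C3/B3 M7 untreated
  -> R7 @ bar 2 tick 0 v(2,): A4->B3 leap 10st
  -> R2 @ bar 4 tick 0 v(0, 1): A2/C3 m3 -> B2/B4 P1 similar
  -> R3 @ bar 4 tick 0 v(1, 2): B4 above A3
  -> R4 @ bar 4 tick 0 v(0, 2): B2/A3 m7 untreated
  -> R7 @ bar 4 tick 0 v(1,): C3->B4 leap 23st
  -> R3 @ bar 4 tick 1 v(1, 2): B4 above A3
  -> R3 @ bar 4 tick 2 v(1, 2): B4 above A3
  -> R3 @ bar 4 tick 3 v(1, 2): B4 above A3
  -> R7 @ bar 5 tick 0 v(1,): B4->G3 leap 16st
  -> R1 @ bar 6 tick 0 v(1, 2): G3/D4 P5 -> C4/G4 P5 similar
  -> R2 @ bar 6 tick 0 v(0, 1): B2/G3 m6 -> C3/C4 P8 similar
  -> R2 @ bar 6 tick 0 v(0, 2): B2/D4 m3 -> C3/G4 P5 similar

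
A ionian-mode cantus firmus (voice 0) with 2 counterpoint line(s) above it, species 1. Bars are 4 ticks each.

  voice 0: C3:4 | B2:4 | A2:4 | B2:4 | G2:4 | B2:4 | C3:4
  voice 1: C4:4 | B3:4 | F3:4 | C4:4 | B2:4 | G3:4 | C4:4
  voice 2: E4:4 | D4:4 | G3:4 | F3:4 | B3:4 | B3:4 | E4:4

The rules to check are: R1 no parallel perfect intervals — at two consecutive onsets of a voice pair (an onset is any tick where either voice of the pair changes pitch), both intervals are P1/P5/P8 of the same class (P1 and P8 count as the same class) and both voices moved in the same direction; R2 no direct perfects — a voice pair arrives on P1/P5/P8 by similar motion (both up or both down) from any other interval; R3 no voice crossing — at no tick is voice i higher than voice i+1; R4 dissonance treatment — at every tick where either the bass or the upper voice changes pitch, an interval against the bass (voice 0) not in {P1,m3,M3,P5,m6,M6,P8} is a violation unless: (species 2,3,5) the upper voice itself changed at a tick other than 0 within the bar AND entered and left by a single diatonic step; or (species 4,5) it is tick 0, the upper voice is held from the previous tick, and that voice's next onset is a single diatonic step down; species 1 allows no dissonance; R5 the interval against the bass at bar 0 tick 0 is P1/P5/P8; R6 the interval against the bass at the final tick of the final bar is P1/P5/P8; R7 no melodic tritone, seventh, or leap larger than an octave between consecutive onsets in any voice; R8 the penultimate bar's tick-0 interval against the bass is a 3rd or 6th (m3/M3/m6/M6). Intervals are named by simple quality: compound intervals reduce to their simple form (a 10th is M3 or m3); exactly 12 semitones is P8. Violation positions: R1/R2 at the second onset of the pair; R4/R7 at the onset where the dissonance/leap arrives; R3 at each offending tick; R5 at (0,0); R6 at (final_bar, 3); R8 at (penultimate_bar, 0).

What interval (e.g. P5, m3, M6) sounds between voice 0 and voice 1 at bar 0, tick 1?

P8

voice 0=C3 voice 1=C4 -> P8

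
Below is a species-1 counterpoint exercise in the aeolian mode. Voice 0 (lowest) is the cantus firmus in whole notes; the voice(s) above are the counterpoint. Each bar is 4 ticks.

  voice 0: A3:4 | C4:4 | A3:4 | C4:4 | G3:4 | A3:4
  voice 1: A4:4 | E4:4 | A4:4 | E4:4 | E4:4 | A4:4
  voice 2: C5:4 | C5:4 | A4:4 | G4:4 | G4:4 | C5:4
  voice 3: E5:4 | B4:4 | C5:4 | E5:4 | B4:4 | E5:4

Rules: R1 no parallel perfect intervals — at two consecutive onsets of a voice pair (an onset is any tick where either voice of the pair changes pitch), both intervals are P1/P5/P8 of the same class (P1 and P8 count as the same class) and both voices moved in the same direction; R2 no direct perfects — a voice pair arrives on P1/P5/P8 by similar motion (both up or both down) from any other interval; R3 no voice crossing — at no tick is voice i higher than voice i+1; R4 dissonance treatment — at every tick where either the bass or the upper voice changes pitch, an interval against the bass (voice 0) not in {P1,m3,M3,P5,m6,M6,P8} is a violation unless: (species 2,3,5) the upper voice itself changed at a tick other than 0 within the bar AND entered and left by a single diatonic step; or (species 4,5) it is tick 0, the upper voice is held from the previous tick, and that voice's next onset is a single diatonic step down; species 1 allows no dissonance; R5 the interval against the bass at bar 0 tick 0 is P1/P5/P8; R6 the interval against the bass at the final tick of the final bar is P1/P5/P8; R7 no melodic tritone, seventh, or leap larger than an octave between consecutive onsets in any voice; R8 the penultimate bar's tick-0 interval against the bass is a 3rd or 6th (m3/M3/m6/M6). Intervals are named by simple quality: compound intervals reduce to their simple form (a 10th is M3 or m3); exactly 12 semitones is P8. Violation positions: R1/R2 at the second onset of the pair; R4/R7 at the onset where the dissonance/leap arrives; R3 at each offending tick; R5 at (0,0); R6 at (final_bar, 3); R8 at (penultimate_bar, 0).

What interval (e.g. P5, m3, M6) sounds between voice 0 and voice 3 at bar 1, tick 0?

voice 0=C4 voice 3=B4 -> M7

M7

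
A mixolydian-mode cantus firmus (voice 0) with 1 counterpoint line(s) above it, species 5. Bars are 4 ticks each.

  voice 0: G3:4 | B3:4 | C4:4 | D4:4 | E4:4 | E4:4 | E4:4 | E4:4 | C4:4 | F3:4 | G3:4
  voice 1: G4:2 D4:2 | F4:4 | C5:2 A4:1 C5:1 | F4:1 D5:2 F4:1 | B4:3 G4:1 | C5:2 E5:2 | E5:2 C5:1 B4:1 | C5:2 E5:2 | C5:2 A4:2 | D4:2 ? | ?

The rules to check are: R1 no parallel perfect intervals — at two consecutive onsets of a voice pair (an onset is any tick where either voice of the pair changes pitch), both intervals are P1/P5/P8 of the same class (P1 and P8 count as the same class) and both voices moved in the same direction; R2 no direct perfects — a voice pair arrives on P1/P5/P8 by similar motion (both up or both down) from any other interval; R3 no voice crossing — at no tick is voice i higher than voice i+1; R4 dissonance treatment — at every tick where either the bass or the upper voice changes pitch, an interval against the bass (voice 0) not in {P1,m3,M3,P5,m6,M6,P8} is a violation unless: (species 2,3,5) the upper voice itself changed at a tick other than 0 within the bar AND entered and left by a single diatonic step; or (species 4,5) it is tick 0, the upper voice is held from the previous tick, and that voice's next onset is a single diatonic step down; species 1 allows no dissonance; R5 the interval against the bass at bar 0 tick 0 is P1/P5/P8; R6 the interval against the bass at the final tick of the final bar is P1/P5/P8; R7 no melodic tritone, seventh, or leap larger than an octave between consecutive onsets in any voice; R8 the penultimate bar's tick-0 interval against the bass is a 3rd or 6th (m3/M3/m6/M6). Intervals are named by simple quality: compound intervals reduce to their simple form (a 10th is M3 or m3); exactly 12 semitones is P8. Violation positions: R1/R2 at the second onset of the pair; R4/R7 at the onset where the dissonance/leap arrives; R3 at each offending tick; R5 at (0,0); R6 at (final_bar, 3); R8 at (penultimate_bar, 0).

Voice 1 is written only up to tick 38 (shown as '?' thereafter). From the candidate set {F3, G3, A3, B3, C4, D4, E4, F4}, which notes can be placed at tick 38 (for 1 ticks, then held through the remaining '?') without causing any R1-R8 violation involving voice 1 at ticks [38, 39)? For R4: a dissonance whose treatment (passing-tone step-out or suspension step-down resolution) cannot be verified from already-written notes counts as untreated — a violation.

F3: legal
G3: violates R4
A3: legal
B3: violates R4
C4: legal
D4: legal
E4: violates R4
F4: legal

{A3, C4, D4, F3, F4}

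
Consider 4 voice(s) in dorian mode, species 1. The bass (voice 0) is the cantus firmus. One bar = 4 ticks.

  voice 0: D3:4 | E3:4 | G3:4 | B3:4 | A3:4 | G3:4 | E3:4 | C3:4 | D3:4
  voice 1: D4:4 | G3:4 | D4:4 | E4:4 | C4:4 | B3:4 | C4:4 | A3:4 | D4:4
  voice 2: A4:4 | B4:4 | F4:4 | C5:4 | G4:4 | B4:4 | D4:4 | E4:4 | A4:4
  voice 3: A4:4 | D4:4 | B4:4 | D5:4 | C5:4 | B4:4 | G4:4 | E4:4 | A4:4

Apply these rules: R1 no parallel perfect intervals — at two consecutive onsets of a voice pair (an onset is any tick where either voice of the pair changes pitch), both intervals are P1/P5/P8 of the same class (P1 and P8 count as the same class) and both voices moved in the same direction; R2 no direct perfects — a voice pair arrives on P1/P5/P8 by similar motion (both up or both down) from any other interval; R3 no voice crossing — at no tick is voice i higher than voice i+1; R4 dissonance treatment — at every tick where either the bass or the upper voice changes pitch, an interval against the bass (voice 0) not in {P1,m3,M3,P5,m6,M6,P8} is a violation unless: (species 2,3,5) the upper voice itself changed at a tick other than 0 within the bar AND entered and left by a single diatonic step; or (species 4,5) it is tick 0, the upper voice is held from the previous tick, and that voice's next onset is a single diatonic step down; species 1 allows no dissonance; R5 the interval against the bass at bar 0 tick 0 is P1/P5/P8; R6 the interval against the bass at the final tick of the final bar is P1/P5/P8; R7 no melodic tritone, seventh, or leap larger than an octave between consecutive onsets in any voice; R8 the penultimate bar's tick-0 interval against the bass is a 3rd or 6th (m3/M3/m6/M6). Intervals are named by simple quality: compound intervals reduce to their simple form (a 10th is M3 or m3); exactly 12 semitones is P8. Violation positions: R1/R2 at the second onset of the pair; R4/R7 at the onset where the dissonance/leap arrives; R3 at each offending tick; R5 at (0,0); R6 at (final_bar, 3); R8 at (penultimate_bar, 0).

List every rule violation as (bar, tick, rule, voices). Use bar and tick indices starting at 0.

(1, 0, R1, (0, 2))
(1, 0, R1, (1, 3))
(1, 0, R3, (2, 3))
(1, 0, R4, (0, 3))
(1, 1, R3, (2, 3))
(1, 2, R3, (2, 3))
(1, 3, R3, (2, 3))
(2, 0, R2, (0, 1))
(2, 0, R4, (0, 2))
(2, 0, R7, (2,))
(3, 0, R4, (0, 1))
(3, 0, R4, (0, 2))
(4, 0, R2, (1, 2))
(4, 0, R2, (1, 3))
(4, 0, R4, (0, 2))
(5, 0, R1, (1, 3))
(6, 0, R4, (0, 2))
(7, 0, R1, (1, 3))
(8, 0, R1, (1, 2))
(8, 0, R1, (1, 3))
(8, 0, R1, (2, 3))
(8, 0, R2, (0, 1))
(8, 0, R2, (0, 2))
(8, 0, R2, (0, 3))

bar 0: v0=D3 v1=D4 v2=A4 v3=A4 downbeat P5
bar 1: v0=E3 v1=G3 v2=B4 v3=D4 downbeat m7
bar 2: v0=G3 v1=D4 v2=F4 v3=B4 downbeat M3
bar 3: v0=B3 v1=E4 v2=C5 v3=D5 downbeat m3
bar 4: v0=A3 v1=C4 v2=G4 v3=C5 downbeat m3
bar 5: v0=G3 v1=B3 v2=B4 v3=B4 downbeat M3
bar 6: v0=E3 v1=C4 v2=D4 v3=G4 downbeat m3
bar 7: v0=C3 v1=A3 v2=E4 v3=E4 downbeat M3
bar 8: v0=D3 v1=D4 v2=A4 v3=A4 downbeat P5
  -> R1 @ bar 1 tick 0 v(0, 2): D3/A4 P5 -> E3/B4 P5 similar
  -> R1 @ bar 1 tick 0 v(1, 3): D4/A4 P5 -> G3/D4 P5 similar
  -> R3 @ bar 1 tick 0 v(2, 3): B4 above D4
  -> R4 @ bar 1 tick 0 v(0, 3): E3/D4 m7 untreated
  -> R3 @ bar 1 tick 1 v(2, 3): B4 above D4
  -> R3 @ bar 1 tick 2 v(2, 3): B4 above D4
  -> R3 @ bar 1 tick 3 v(2, 3): B4 above D4
  -> R2 @ bar 2 tick 0 v(0, 1): E3/G3 m3 -> G3/D4 P5 similar
  -> R4 @ bar 2 tick 0 v(0, 2): G3/F4 m7 untreated
  -> R7 @ bar 2 tick 0 v(2,): B4->F4 leap 6st
  -> R4 @ bar 3 tick 0 v(0, 1): B3/E4 P4 untreated
  -> R4 @ bar 3 tick 0 v(0, 2): B3/C5 m2 untreated
  -> R2 @ bar 4 tick 0 v(1, 2): E4/C5 m6 -> C4/G4 P5 similar
  -> R2 @ bar 4 tick 0 v(1, 3): E4/D5 m7 -> C4/C5 P8 similar
  -> R4 @ bar 4 tick 0 v(0, 2): A3/G4 m7 untreated
  -> R1 @ bar 5 tick 0 v(1, 3): C4/C5 P8 -> B3/B4 P8 similar
  -> R4 @ bar 6 tick 0 v(0, 2): E3/D4 m7 untreated
  -> R1 @ bar 7 tick 0 v(1, 3): C4/G4 P5 -> A3/E4 P5 similar
  -> R1 @ bar 8 tick 0 v(1, 2): A3/E4 P5 -> D4/A4 P5 similar
  -> R1 @ bar 8 tick 0 v(1, 3): A3/E4 P5 -> D4/A4 P5 similar
  -> R1 @ bar 8 tick 0 v(2, 3): E4/E4 P1 -> A4/A4 P1 similar
  -> R2 @ bar 8 tick 0 v(0, 1): C3/A3 M6 -> D3/D4 P8 similar
  -> R2 @ bar 8 tick 0 v(0, 2): C3/E4 M3 -> D3/A4 P5 similar
  -> R2 @ bar 8 tick 0 v(0, 3): C3/E4 M3 -> D3/A4 P5 similar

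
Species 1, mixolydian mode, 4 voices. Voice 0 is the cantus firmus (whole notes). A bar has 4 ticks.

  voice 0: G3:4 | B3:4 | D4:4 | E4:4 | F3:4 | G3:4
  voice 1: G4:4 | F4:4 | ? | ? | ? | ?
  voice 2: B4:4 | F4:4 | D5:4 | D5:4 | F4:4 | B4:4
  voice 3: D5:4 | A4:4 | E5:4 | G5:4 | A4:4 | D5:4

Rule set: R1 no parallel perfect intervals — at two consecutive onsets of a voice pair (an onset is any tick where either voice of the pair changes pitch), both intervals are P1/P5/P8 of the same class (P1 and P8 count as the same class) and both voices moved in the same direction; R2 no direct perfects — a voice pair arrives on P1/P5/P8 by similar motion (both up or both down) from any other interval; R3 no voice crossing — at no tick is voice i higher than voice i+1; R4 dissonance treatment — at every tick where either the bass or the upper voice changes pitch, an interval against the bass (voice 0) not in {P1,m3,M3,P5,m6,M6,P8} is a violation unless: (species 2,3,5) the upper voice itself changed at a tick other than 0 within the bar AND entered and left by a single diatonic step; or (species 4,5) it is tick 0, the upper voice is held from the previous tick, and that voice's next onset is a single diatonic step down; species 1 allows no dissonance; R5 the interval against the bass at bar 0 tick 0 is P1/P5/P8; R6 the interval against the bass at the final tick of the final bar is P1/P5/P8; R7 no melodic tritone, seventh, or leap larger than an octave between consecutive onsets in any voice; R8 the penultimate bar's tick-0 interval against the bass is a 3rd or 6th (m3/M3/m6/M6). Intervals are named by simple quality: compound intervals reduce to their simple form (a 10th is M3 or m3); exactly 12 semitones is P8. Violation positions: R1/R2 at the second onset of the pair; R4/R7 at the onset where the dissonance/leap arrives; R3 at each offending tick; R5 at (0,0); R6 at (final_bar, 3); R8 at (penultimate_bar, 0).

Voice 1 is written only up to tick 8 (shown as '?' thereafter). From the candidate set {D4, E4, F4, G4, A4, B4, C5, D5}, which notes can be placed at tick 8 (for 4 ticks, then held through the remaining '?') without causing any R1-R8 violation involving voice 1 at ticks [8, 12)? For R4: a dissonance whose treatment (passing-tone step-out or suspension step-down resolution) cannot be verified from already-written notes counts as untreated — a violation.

D4: legal
E4: violates R4
F4: legal
G4: violates R2,R4
A4: violates R2
B4: violates R7
C5: violates R4
D5: violates R1,R2

{D4, F4}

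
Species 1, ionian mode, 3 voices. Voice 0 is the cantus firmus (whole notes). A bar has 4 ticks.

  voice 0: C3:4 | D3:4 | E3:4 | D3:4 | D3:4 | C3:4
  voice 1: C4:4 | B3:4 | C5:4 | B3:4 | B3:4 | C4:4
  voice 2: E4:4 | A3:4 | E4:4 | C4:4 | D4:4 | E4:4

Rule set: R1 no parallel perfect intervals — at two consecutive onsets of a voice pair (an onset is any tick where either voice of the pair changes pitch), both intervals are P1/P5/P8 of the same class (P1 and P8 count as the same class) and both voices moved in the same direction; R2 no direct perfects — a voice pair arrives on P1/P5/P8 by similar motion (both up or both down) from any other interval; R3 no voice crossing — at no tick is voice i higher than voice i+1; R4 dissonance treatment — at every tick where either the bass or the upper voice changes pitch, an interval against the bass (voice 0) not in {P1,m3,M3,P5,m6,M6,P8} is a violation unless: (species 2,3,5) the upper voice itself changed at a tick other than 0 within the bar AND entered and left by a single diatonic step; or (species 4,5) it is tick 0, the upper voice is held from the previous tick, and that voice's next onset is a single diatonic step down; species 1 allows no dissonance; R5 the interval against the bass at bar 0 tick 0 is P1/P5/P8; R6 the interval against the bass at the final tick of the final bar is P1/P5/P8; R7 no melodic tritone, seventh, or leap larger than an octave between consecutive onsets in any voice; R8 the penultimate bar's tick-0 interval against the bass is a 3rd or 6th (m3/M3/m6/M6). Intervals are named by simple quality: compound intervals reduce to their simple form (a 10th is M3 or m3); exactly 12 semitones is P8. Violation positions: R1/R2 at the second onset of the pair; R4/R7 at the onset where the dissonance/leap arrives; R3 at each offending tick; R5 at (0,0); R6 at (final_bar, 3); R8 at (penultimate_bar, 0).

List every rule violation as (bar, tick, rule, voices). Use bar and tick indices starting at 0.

bar 0: v0=C3 v1=C4 v2=E4 downbeat M3
bar 1: v0=D3 v1=B3 v2=A3 downbeat P5
bar 2: v0=E3 v1=C5 v2=E4 downbeat P8
bar 3: v0=D3 v1=B3 v2=C4 downbeat m7
bar 4: v0=D3 v1=B3 v2=D4 downbeat P8
bar 5: v0=C3 v1=C4 v2=E4 downbeat M3
  -> R5 @ bar 0 tick 0 v(0, 2): opens on M3
  -> R3 @ bar 1 tick 0 v(1, 2): B3 above A3
  -> R3 @ bar 1 tick 1 v(1, 2): B3 above A3
  -> R3 @ bar 1 tick 2 v(1, 2): B3 above A3
  -> R3 @ bar 1 tick 3 v(1, 2): B3 above A3
  -> R2 @ bar 2 tick 0 v(0, 2): D3/A3 P5 -> E3/E4 P8 similar
  -> R3 @ bar 2 tick 0 v(1, 2): C5 above E4
  -> R7 @ bar 2 tick 0 v(1,): B3->C5 leap 13st
  -> R3 @ bar 2 tick 1 v(1, 2): C5 above E4
  -> R3 @ bar 2 tick 2 v(1, 2): C5 above E4
  -> R3 @ bar 2 tick 3 v(1, 2): C5 above E4
  -> R4 @ bar 3 tick 0 v(0, 2): D3/C4 m7 untreated
  -> R7 @ bar 3 tick 0 v(1,): C5->B3 leap 13st
  -> R8 @ bar 4 tick 0 v(0, 2): penult P8 not 3rd/6th
  -> R6 @ bar 5 tick 3 v(0, 2): closes on M3

(0, 0, R5, (0, 2))
(1, 0, R3, (1, 2))
(1, 1, R3, (1, 2))
(1, 2, R3, (1, 2))
(1, 3, R3, (1, 2))
(2, 0, R2, (0, 2))
(2, 0, R3, (1, 2))
(2, 0, R7, (1,))
(2, 1, R3, (1, 2))
(2, 2, R3, (1, 2))
(2, 3, R3, (1, 2))
(3, 0, R4, (0, 2))
(3, 0, R7, (1,))
(4, 0, R8, (0, 2))
(5, 3, R6, (0, 2))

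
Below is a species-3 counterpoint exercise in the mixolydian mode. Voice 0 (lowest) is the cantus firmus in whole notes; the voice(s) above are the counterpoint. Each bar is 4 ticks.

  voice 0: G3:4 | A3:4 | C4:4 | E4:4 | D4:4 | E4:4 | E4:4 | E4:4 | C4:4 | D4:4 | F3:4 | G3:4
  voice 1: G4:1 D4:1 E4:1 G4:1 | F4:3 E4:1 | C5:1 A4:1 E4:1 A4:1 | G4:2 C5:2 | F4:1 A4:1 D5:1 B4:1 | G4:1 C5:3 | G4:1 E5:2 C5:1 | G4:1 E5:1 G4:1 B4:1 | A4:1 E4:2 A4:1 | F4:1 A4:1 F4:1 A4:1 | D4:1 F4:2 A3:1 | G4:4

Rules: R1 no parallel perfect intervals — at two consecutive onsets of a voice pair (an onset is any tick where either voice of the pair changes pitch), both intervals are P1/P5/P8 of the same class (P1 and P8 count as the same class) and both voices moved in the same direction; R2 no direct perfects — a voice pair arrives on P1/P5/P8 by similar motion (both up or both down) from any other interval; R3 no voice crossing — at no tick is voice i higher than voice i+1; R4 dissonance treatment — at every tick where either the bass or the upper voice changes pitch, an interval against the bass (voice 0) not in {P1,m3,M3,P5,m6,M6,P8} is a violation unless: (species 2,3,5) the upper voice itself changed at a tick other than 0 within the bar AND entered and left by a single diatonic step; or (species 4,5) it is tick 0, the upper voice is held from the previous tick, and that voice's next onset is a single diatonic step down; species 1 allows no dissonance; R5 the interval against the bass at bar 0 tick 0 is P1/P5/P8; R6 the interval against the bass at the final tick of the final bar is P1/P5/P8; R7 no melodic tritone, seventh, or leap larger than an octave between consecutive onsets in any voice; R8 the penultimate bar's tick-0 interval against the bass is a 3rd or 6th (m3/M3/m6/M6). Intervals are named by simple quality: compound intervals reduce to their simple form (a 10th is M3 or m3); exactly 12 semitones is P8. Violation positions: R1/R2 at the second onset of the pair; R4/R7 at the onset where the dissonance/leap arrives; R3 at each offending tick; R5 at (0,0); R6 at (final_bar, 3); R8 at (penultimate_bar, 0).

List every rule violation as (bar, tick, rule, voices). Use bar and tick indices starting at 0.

(2, 0, R2, (0, 1))
(11, 0, R2, (0, 1))
(11, 0, R7, (1,))

bar 0: v0=G3 v1=G4 downbeat P8
bar 1: v0=A3 v1=F4 downbeat m6
bar 2: v0=C4 v1=C5 downbeat P8
bar 3: v0=E4 v1=G4 downbeat m3
bar 4: v0=D4 v1=F4 downbeat m3
bar 5: v0=E4 v1=G4 downbeat m3
bar 6: v0=E4 v1=G4 downbeat m3
bar 7: v0=E4 v1=G4 downbeat m3
bar 8: v0=C4 v1=A4 downbeat M6
bar 9: v0=D4 v1=F4 downbeat m3
bar 10: v0=F3 v1=D4 downbeat M6
bar 11: v0=G3 v1=G4 downbeat P8
  -> R2 @ bar 2 tick 0 v(0, 1): A3/E4 P5 -> C4/C5 P8 similar
  -> R2 @ bar 11 tick 0 v(0, 1): F3/A3 M3 -> G3/G4 P8 similar
  -> R7 @ bar 11 tick 0 v(1,): A3->G4 leap 10st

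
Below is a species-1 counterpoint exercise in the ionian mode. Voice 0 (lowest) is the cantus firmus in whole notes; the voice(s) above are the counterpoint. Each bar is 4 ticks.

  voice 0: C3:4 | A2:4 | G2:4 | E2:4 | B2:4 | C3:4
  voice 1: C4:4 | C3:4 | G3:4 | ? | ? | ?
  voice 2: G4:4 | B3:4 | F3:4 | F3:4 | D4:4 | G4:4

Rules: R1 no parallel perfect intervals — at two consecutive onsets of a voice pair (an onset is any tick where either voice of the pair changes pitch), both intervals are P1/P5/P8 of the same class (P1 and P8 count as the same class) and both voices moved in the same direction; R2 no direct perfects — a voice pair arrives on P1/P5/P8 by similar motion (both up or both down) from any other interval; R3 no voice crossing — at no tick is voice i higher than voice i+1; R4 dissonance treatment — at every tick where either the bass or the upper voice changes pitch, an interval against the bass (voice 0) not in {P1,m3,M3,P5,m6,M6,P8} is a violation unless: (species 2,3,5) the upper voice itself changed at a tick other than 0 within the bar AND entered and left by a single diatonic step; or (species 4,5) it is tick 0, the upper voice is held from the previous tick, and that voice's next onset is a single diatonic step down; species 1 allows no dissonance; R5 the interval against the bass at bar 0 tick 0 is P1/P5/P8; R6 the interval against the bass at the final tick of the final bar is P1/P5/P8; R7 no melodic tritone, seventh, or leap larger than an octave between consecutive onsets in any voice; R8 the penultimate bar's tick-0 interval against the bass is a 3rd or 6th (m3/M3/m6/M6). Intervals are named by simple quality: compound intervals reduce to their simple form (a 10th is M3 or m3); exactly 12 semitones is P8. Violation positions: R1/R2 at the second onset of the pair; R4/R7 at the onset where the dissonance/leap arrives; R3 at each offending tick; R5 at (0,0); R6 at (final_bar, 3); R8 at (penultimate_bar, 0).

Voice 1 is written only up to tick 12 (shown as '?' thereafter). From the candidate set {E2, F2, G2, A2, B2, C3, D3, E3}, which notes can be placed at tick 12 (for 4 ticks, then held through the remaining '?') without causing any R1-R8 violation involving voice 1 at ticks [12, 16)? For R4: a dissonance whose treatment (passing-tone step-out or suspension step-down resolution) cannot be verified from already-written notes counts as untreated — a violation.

{C3, G2}

E2: violates R1,R7
F2: violates R4,R7
G2: legal
A2: violates R4,R7
B2: violates R2
C3: legal
D3: violates R4
E3: violates R1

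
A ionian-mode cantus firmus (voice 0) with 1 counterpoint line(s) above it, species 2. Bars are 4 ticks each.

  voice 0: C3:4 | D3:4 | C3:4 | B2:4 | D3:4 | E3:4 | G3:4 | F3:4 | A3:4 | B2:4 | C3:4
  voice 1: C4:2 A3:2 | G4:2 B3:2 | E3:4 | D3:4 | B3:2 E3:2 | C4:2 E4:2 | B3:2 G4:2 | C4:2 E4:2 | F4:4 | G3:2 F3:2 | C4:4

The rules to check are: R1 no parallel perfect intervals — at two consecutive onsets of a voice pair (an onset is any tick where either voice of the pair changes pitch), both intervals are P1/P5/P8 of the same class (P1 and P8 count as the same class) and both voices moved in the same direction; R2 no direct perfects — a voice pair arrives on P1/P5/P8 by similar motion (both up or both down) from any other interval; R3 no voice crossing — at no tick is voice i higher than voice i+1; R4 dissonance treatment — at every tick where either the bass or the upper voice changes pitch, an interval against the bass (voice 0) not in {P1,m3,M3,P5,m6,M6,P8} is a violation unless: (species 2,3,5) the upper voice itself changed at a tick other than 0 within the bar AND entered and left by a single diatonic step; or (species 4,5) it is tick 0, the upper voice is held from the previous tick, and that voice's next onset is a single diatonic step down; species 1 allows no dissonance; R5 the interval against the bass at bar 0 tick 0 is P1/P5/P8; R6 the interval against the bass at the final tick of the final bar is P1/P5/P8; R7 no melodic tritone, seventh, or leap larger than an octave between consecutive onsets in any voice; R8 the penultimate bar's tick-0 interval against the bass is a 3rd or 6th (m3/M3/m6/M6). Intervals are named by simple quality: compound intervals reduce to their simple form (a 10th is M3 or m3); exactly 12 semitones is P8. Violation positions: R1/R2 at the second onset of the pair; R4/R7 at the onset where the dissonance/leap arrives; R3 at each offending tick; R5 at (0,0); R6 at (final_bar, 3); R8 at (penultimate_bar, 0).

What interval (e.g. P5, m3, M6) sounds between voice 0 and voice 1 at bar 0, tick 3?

voice 0=C3 voice 1=A3 -> M6

M6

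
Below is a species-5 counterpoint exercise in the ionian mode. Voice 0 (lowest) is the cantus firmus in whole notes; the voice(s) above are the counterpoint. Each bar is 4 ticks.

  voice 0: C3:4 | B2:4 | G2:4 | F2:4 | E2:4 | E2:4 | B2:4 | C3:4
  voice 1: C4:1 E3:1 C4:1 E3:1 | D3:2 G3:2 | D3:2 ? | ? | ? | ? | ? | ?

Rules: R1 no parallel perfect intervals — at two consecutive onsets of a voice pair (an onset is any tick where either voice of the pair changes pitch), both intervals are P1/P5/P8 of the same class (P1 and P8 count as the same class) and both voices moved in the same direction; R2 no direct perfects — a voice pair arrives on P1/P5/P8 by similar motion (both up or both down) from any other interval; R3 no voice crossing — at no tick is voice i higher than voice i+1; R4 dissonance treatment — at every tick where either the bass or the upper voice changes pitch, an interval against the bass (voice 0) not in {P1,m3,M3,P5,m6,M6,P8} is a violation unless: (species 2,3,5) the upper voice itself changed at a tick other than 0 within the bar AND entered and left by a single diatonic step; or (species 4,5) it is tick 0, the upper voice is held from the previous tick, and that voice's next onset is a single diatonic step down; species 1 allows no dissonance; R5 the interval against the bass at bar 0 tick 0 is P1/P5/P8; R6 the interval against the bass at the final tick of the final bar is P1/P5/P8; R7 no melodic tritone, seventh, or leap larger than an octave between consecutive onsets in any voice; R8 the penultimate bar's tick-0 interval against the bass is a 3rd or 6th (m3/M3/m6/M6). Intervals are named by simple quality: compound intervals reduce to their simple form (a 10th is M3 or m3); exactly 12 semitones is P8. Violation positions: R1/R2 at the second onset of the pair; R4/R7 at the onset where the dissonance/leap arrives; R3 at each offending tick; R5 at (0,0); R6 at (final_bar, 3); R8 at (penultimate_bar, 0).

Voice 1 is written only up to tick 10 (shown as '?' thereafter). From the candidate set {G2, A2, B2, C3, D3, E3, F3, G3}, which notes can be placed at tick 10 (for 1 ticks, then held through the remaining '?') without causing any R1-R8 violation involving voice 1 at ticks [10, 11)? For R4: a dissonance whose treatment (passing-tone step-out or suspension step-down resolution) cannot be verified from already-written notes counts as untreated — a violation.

{B2, D3, E3, G2, G3}

G2: legal
A2: violates R4
B2: legal
C3: violates R4
D3: legal
E3: legal
F3: violates R4
G3: legal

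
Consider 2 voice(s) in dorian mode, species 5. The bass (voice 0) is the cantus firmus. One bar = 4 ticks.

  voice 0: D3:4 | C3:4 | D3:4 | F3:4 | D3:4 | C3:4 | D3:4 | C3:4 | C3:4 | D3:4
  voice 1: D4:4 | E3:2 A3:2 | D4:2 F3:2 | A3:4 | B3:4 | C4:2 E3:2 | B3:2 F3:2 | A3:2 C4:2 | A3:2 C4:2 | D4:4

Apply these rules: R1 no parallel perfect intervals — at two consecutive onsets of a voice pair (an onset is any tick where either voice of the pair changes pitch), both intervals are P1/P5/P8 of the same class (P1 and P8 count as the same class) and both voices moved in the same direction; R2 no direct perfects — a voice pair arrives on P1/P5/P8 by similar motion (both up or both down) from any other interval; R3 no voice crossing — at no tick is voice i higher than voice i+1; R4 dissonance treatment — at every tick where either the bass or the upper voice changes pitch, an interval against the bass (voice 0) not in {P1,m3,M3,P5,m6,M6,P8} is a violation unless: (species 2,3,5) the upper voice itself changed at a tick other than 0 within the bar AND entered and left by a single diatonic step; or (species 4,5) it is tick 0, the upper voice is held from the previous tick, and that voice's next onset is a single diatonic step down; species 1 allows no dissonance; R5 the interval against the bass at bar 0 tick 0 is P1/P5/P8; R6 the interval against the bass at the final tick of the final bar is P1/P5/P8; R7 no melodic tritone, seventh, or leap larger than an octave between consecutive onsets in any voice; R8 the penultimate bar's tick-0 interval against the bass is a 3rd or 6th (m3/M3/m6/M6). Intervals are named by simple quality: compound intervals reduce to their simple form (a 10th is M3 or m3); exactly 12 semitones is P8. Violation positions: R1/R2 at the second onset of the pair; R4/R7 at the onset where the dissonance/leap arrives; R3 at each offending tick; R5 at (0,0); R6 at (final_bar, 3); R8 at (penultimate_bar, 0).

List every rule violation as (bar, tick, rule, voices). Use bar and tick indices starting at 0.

(1, 0, R7, (1,))
(2, 0, R2, (0, 1))
(6, 2, R7, (1,))
(9, 0, R1, (0, 1))

bar 0: v0=D3 v1=D4 downbeat P8
bar 1: v0=C3 v1=E3 downbeat M3
bar 2: v0=D3 v1=D4 downbeat P8
bar 3: v0=F3 v1=A3 downbeat M3
bar 4: v0=D3 v1=B3 downbeat M6
bar 5: v0=C3 v1=C4 downbeat P8
bar 6: v0=D3 v1=B3 downbeat M6
bar 7: v0=C3 v1=A3 downbeat M6
bar 8: v0=C3 v1=A3 downbeat M6
bar 9: v0=D3 v1=D4 downbeat P8
  -> R7 @ bar 1 tick 0 v(1,): D4->E3 leap 10st
  -> R2 @ bar 2 tick 0 v(0, 1): C3/A3 M6 -> D3/D4 P8 similar
  -> R7 @ bar 6 tick 2 v(1,): B3->F3 leap 6st
  -> R1 @ bar 9 tick 0 v(0, 1): C3/C4 P8 -> D3/D4 P8 similar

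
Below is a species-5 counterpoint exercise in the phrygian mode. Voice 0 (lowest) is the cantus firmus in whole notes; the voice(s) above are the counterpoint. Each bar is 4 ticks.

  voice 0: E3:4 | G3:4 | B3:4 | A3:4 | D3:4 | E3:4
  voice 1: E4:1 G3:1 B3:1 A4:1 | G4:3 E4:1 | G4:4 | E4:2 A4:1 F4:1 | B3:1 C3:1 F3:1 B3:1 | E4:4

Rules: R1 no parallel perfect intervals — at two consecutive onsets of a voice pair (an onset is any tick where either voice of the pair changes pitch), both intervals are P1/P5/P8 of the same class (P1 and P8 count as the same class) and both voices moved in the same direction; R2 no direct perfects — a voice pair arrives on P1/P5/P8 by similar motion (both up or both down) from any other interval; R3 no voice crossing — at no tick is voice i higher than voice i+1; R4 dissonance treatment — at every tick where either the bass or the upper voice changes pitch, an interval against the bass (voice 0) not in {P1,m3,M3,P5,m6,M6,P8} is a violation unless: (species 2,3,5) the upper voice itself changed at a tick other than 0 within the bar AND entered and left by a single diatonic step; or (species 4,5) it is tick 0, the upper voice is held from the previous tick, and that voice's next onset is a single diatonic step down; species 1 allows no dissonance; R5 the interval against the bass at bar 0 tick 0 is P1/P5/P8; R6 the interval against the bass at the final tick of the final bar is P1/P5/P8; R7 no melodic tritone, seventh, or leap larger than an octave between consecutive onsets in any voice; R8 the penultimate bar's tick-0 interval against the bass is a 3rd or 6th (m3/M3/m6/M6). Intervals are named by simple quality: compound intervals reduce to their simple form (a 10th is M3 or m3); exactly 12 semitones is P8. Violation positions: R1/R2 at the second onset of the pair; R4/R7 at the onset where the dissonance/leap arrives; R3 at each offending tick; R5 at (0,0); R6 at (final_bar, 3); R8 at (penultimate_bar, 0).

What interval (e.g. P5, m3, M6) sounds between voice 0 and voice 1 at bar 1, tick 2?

P8

voice 0=G3 voice 1=G4 -> P8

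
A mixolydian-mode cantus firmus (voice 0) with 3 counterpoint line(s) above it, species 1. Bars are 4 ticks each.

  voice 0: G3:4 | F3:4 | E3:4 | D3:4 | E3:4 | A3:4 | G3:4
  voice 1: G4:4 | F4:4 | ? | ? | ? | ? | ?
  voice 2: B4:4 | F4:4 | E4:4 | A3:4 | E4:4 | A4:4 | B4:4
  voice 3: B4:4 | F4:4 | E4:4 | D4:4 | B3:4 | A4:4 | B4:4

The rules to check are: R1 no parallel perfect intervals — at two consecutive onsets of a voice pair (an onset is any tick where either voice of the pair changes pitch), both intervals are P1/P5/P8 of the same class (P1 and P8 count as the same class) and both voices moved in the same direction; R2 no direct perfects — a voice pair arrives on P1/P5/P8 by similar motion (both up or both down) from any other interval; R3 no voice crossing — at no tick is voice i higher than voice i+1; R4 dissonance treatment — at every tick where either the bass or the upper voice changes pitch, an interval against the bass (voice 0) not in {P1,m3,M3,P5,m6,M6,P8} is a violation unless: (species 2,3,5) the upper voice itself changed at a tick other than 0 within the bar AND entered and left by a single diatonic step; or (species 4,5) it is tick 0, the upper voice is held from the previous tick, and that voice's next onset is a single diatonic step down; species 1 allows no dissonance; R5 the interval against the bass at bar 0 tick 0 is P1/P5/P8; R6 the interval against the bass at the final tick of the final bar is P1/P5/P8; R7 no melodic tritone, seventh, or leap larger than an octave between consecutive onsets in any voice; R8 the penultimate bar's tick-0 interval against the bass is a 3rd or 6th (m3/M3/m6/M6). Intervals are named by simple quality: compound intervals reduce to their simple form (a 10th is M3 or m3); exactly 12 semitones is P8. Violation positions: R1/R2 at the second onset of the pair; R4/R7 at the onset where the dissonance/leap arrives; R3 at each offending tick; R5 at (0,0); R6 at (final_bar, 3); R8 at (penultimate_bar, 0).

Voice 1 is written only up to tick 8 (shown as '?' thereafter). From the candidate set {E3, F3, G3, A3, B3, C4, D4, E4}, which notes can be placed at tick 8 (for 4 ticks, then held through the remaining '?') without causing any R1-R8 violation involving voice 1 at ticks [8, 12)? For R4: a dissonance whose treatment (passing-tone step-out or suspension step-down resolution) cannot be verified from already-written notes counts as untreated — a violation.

E3: violates R1,R7
F3: violates R4
G3: violates R7
A3: violates R2,R4
B3: violates R2,R7
C4: legal
D4: violates R4
E4: violates R1

{C4}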